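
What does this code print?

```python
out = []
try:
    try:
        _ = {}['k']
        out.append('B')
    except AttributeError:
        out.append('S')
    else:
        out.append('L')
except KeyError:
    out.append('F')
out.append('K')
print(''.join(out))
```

Execution trace: 'F' (outer except KeyError) → 'K' (after the try/except). Output: FK

Answer: FK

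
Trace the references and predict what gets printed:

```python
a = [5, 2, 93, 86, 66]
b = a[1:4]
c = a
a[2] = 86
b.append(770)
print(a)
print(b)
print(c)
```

Key concept: slice vs alias.
Step by step:
`a = [5, 2, 93, 86, 66]` → a = [5, 2, 93, 86, 66]
`b = a[1:4]` → b = [2, 93, 86]
`c = a` → c = [5, 2, 93, 86, 66] (same object as a)
`a[2] = 86` → a = [5, 2, 86, 86, 66] (same object as c); c = [5, 2, 86, 86, 66] (same object as a)
`b.append(770)` → b = [2, 93, 86, 770]
`print(a)` → prints [5, 2, 86, 86, 66]
`print(b)` → prints [2, 93, 86, 770]
`print(c)` → prints [5, 2, 86, 86, 66]

Answer:
[5, 2, 86, 86, 66]
[2, 93, 86, 770]
[5, 2, 86, 86, 66]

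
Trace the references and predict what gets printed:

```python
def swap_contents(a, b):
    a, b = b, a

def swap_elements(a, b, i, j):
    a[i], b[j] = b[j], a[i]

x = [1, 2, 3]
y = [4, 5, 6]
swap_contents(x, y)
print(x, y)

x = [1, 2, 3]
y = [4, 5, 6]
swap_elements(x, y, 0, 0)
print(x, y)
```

Key concept: parameter rebinding vs mutation.
Step by step:
`x = [1, 2, 3]` → x = [1, 2, 3]
`y = [4, 5, 6]` → y = [4, 5, 6]
`swap_contents(x, y)` → no visible change to tracked variables
`print(x, y)` → prints [1, 2, 3] [4, 5, 6]
`x = [1, 2, 3]` → x = [1, 2, 3]
`y = [4, 5, 6]` → y = [4, 5, 6]
`swap_elements(x, y, 0, 0)` → x = [4, 2, 3]; y = [1, 5, 6]
`print(x, y)` → prints [4, 2, 3] [1, 5, 6]

Answer:
[1, 2, 3] [4, 5, 6]
[4, 2, 3] [1, 5, 6]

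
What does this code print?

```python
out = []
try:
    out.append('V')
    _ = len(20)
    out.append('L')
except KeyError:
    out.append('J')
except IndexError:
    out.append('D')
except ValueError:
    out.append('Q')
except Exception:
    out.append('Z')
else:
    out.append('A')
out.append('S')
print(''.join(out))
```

Execution trace: 'V' (try body) → 'Z' (except Exception) → 'S' (after the try/except). Output: VZS

Answer: VZS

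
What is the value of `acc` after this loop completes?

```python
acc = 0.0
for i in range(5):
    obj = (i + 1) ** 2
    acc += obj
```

Sum of squared losses 1² + 2² + ... + 5²
`acc` takes the values: 0.0 → 1.0 → 5.0 → 14.0 → 30.0 → 55.0

Answer: 55.0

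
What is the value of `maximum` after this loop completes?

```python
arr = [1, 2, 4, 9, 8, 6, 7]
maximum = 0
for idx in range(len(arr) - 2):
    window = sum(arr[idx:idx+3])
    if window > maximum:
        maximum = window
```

Max sum of 3-element window in [1, 2, 4, 9, 8, 6, 7]
`maximum` takes the values: 0 → 7 → 15 → 21 → 23

Answer: 23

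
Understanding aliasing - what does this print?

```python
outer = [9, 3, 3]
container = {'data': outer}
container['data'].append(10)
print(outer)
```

Key concept: dict holds reference to list.
Step by step:
`outer = [9, 3, 3]` → outer = [9, 3, 3]
`container = {'data': outer}` → container = {'data': [9, 3, 3]}
`container['data'].append(10)` → outer = [9, 3, 3, 10]; container = {'data': [9, 3, 3, 10]}
`print(outer)` → prints [9, 3, 3, 10]

Answer: [9, 3, 3, 10]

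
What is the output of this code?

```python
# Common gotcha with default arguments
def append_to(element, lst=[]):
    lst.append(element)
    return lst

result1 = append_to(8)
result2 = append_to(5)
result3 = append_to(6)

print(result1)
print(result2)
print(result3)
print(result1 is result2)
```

Key concept: mutable default argument gotcha.
Step by step:
`result1 = append_to(8)` → result1 = [8]
`result2 = append_to(5)` → result1 = [8, 5] (same object as result2); result2 = [8, 5] (same object as result1)
`result3 = append_to(6)` → result1 = [8, 5, 6] (same object as result2, result3); result2 = [8, 5, 6] (same object as result1, result3); result3 = [8, 5, 6] (same object as result1, result2)
`print(result1)` → prints [8, 5, 6]
`print(result2)` → prints [8, 5, 6]
`print(result3)` → prints [8, 5, 6]
`print(result1 is result2)` → prints True

Answer:
[8, 5, 6]
[8, 5, 6]
[8, 5, 6]
True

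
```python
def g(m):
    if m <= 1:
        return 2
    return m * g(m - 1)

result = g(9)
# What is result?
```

g(9) = 9 * 8 * 7 * 6 * 5 * 4 * 3 * 2 * 2 = 725760

Answer: 725760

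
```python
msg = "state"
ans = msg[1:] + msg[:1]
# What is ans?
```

Trace:
`msg = "state"` → msg = 'state'
`ans = msg[1:] + msg[:1]` → ans = 'tates'
So ans = 'tates'

Answer: 'tates'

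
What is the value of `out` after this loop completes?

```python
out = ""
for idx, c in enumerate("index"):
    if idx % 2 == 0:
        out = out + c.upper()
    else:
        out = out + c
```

Uppercase even positions in 'index'
`out` takes the values: "" → "I" → "In" → "InD" → "InDe" → "InDeX"

Answer: "InDeX"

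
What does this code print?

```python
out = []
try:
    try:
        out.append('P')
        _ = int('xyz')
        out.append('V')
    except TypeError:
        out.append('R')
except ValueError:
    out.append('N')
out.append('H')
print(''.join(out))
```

Execution trace: 'P' (inner try body) → 'N' (outer except ValueError) → 'H' (after the try/except). Output: PNH

Answer: PNH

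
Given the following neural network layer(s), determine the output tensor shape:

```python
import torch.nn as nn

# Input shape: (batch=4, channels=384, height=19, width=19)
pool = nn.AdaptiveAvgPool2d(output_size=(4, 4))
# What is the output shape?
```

Input: (4, 384, 19, 19) -> Output: (4, 384, 4, 4)

Answer: (4, 384, 4, 4)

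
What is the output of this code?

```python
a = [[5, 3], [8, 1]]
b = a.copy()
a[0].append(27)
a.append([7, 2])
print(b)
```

Key concept: shallow copy with nested lists.
Step by step:
`a = [[5, 3], [8, 1]]` → a = [[5, 3], [8, 1]]
`b = a.copy()` → b = [[5, 3], [8, 1]]
`a[0].append(27)` → a = [[5, 3, 27], [8, 1]]; b = [[5, 3, 27], [8, 1]]
`a.append([7, 2])` → a = [[5, 3, 27], [8, 1], [7, 2]]
`print(b)` → prints [[5, 3, 27], [8, 1]]

Answer: [[5, 3, 27], [8, 1]]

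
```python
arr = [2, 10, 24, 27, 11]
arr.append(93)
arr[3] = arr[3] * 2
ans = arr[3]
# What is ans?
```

Trace:
`arr = [2, 10, 24, 27, 11]` → arr = [2, 10, 24, 27, 11]
`arr.append(93)` → arr = [2, 10, 24, 27, 11, 93]
`arr[3] = arr[3] * 2` → arr = [2, 10, 24, 54, 11, 93]
`ans = arr[3]` → ans = 54
So ans = 54

Answer: 54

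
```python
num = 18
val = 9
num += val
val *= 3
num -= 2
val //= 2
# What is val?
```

Trace:
`num = 18` → num = 18
`val = 9` → val = 9
`num += val` → num = 27
`val *= 3` → val = 27
`num -= 2` → num = 25
`val //= 2` → val = 13
So val = 13

Answer: 13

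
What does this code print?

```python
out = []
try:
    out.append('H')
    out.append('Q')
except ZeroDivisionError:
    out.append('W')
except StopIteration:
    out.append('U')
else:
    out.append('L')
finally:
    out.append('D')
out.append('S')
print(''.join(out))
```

Execution trace: 'H' (try body) → 'Q' (try body, no exception) → 'L' (else) → 'D' (finally) → 'S' (after the try/except). Output: HQLDS

Answer: HQLDS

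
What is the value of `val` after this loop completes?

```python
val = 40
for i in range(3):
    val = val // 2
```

Halve 3 times: 40 // 2^3 = 5
`val` takes the values: 40 → 20 → 10 → 5

Answer: 5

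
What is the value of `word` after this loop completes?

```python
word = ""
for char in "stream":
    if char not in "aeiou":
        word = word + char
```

Remove vowels from 'stream'
`word` takes the values: "" → "s" → "st" → "str" → "strm"

Answer: "strm"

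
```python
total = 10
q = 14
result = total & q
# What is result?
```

Trace:
`total = 10` → total = 10
`q = 14` → q = 14
`result = total & q` → result = 10
So result = 10

Answer: 10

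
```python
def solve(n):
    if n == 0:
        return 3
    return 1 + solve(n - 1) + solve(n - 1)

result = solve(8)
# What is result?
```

solve(n) = 1 + 2·solve(n-1), solve(0)=3. Closed form: (3+1)·2^8 - 1 = 1023.

Answer: 1023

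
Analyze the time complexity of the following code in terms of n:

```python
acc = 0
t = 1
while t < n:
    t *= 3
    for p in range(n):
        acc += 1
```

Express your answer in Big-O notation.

Each loop level contributes: log n × n. Multiplying the contributions gives O(n log n).

Answer: O(n log n)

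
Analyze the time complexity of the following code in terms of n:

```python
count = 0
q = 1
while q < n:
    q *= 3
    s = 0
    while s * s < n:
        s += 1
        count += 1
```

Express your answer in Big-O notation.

Each loop level contributes: log n × √n. Multiplying the contributions gives O(√n log n).

Answer: O(√n log n)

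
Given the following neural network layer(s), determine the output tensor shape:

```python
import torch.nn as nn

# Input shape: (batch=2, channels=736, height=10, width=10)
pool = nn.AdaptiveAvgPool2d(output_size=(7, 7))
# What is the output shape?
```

Input: (2, 736, 10, 10) -> Output: (2, 736, 7, 7)

Answer: (2, 736, 7, 7)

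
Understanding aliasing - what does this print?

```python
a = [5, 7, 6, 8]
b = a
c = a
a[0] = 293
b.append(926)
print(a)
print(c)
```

Key concept: multiple aliases.
Step by step:
`a = [5, 7, 6, 8]` → a = [5, 7, 6, 8]
`b = a` → b = [5, 7, 6, 8] (same object as a)
`c = a` → c = [5, 7, 6, 8] (same object as a, b)
`a[0] = 293` → a = [293, 7, 6, 8] (same object as b, c); b = [293, 7, 6, 8] (same object as a, c); c = [293, 7, 6, 8] (same object as a, b)
`b.append(926)` → a = [293, 7, 6, 8, 926] (same object as b, c); b = [293, 7, 6, 8, 926] (same object as a, c); c = [293, 7, 6, 8, 926] (same object as a, b)
`print(a)` → prints [293, 7, 6, 8, 926]
`print(c)` → prints [293, 7, 6, 8, 926]

Answer:
[293, 7, 6, 8, 926]
[293, 7, 6, 8, 926]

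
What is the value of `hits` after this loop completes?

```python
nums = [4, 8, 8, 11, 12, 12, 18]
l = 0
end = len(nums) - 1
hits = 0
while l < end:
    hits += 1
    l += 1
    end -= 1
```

Iterations until pointers meet (list length 7)
`hits` takes the values: 0 → 1 → 2 → 3

Answer: 3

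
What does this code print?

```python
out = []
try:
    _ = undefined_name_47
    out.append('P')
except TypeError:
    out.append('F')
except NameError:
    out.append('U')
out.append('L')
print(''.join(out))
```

Execution trace: 'U' (except NameError) → 'L' (after the try/except). Output: UL

Answer: UL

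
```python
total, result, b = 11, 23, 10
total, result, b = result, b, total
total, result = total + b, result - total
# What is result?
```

Trace:
`total, result, b = 11, 23, 10` → total = 11; result = 23; b = 10
`total, result, b = result, b, total` → total = 23; result = 10; b = 11
`total, result = total + b, result - total` → total = 34; result = -13
So result = -13

Answer: -13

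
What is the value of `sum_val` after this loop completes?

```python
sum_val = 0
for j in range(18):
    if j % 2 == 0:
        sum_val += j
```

Sum of even numbers 0 to 17
`sum_val` takes the values: 0 → 2 → 6 → 12 → 20 → 30 → 42 → 56 → 72

Answer: 72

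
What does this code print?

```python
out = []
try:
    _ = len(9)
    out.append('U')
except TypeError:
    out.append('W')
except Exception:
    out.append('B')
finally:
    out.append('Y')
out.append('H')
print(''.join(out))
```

Execution trace: 'W' (except TypeError) → 'Y' (finally) → 'H' (after the try/except). Output: WYH

Answer: WYH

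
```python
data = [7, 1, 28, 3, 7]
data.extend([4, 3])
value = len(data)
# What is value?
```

Trace:
`data = [7, 1, 28, 3, 7]` → data = [7, 1, 28, 3, 7]
`data.extend([4, 3])` → data = [7, 1, 28, 3, 7, 4, 3]
`value = len(data)` → value = 7
So value = 7

Answer: 7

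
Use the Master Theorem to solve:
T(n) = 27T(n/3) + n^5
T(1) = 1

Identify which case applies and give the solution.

a=27, b=3, f(n)=n^5. log_3(27) = 3. Since c=5 > 3 and the regularity condition holds (27(n/3)^5 = (27/3^5)n^5 with 27/3^5 < 1), Case 3 applies: T(n) = Θ(f(n)) = O(n^5).

Answer: O(n^5) - Case 3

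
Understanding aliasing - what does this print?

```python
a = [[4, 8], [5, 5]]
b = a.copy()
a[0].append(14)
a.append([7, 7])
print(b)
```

Key concept: shallow copy with nested lists.
Step by step:
`a = [[4, 8], [5, 5]]` → a = [[4, 8], [5, 5]]
`b = a.copy()` → b = [[4, 8], [5, 5]]
`a[0].append(14)` → a = [[4, 8, 14], [5, 5]]; b = [[4, 8, 14], [5, 5]]
`a.append([7, 7])` → a = [[4, 8, 14], [5, 5], [7, 7]]
`print(b)` → prints [[4, 8, 14], [5, 5]]

Answer: [[4, 8, 14], [5, 5]]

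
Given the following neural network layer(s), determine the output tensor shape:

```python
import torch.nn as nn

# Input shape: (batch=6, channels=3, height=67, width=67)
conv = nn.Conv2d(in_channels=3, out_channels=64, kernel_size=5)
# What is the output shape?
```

Input: (6, 3, 67, 67) -> Output: (6, 64, 63, 63)

Answer: (6, 64, 63, 63)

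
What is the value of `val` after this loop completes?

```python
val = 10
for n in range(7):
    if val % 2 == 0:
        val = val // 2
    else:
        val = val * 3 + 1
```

Collatz-style transformation from 10
`val` takes the values: 10 → 5 → 16 → 8 → 4 → 2 → 1 → 4

Answer: 4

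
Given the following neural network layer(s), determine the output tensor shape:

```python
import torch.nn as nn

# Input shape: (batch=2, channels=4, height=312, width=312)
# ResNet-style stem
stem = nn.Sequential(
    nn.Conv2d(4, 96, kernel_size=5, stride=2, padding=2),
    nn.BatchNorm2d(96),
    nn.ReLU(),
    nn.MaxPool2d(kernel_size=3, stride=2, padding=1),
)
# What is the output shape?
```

Input: (2, 4, 312, 312) -> after Conv2d 5x5 stride=2: (2, 96, 156, 156) -> Output: (2, 96, 78, 78)

Answer: (2, 96, 78, 78)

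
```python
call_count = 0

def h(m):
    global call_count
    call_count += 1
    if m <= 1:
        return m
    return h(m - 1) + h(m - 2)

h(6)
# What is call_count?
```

Calls(m) = 1 + Calls(m-1) + Calls(m-2); Calls(0)=Calls(1)=1. For m=6 this gives 25.

Answer: 25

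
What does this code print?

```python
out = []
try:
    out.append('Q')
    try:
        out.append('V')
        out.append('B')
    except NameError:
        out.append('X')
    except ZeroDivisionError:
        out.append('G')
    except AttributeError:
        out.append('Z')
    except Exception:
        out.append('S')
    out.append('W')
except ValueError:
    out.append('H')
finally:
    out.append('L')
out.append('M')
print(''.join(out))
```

Execution trace: 'Q' (try body) → 'V' (inner try body) → 'B' (inner try body, no exception) → 'W' (try body, no exception) → 'L' (finally) → 'M' (after the try/except). Output: QVBWLM

Answer: QVBWLM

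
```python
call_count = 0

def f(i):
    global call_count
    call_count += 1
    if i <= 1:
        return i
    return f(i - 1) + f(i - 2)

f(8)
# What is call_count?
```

Calls(i) = 1 + Calls(i-1) + Calls(i-2); Calls(0)=Calls(1)=1. For i=8 this gives 67.

Answer: 67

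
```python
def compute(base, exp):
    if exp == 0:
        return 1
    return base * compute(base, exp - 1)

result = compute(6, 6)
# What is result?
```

compute(6, 6) = 6 * 6 * 6 * 6 * 6 * 6 = 46656

Answer: 46656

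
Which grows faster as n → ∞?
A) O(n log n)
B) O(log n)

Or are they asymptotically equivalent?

O(n log n) vs O(log n): Higher order terms dominate.

Answer: A) O(n log n) grows faster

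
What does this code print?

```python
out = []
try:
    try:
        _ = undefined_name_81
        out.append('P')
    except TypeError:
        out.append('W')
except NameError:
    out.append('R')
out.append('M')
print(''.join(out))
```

Execution trace: 'R' (outer except NameError) → 'M' (after the try/except). Output: RM

Answer: RM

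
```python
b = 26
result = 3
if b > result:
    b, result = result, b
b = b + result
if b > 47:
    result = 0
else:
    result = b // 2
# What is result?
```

Trace:
`b = 26` → b = 26
`result = 3` → result = 3
`if b > result: ...` → b > result is True → b = 3; result = 26
`b = b + result` → b = 29
`if b > 47: ...` → b > 47 is False, take else branch → result = 14
So result = 14

Answer: 14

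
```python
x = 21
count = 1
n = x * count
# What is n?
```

Trace:
`x = 21` → x = 21
`count = 1` → count = 1
`n = x * count` → n = 21
So n = 21

Answer: 21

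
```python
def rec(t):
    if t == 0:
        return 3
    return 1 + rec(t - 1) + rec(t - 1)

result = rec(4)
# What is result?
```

rec(t) = 1 + 2·rec(t-1), rec(0)=3. Closed form: (3+1)·2^4 - 1 = 63.

Answer: 63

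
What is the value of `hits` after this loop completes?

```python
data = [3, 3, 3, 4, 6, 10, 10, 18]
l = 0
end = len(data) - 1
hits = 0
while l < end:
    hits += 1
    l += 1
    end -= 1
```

Iterations until pointers meet (list length 8)
`hits` takes the values: 0 → 1 → 2 → 3 → 4

Answer: 4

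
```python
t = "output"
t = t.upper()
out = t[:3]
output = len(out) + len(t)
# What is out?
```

Trace:
`t = "output"` → t = 'output'
`t = t.upper()` → t = 'OUTPUT'
`out = t[:3]` → out = 'OUT'
`output = len(out) + len(t)` → output = 9
So out = 'OUT'

Answer: 'OUT'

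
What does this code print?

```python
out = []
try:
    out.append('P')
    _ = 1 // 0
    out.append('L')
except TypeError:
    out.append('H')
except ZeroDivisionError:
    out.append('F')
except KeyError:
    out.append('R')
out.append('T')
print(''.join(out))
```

Execution trace: 'P' (try body) → 'F' (except ZeroDivisionError) → 'T' (after the try/except). Output: PFT

Answer: PFT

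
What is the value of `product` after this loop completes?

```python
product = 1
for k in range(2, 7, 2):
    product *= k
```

Product of even numbers 2 to 6
`product` takes the values: 1 → 2 → 8 → 48

Answer: 48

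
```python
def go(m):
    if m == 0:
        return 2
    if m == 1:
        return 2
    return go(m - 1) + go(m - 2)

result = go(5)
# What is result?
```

Build up from base cases: go(0)=2, go(1)=2, go(2)=4, go(3)=6, go(4)=10, go(5)=16

Answer: 16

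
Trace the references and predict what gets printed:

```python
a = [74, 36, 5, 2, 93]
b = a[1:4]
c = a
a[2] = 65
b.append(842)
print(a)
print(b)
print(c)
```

Key concept: slice vs alias.
Step by step:
`a = [74, 36, 5, 2, 93]` → a = [74, 36, 5, 2, 93]
`b = a[1:4]` → b = [36, 5, 2]
`c = a` → c = [74, 36, 5, 2, 93] (same object as a)
`a[2] = 65` → a = [74, 36, 65, 2, 93] (same object as c); c = [74, 36, 65, 2, 93] (same object as a)
`b.append(842)` → b = [36, 5, 2, 842]
`print(a)` → prints [74, 36, 65, 2, 93]
`print(b)` → prints [36, 5, 2, 842]
`print(c)` → prints [74, 36, 65, 2, 93]

Answer:
[74, 36, 65, 2, 93]
[36, 5, 2, 842]
[74, 36, 65, 2, 93]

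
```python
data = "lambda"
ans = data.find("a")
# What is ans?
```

Trace:
`data = "lambda"` → data = 'lambda'
`ans = data.find("a")` → ans = 1
So ans = 1

Answer: 1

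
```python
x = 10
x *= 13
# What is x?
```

Trace:
`x = 10` → x = 10
`x *= 13` → x = 130
So x = 130

Answer: 130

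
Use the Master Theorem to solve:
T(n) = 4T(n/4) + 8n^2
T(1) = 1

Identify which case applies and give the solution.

a=4, b=4, f(n)=8n^2. log_4(4) = 1. Since c=2 > 1 and the regularity condition holds (4(n/4)^2 = (4/4^2)n^2 with 4/4^2 < 1), Case 3 applies: T(n) = Θ(f(n)) = O(n^2).

Answer: O(n^2) - Case 3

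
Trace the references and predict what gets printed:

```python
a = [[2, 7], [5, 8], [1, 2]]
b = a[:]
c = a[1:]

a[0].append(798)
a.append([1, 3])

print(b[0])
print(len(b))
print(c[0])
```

Key concept: slice with nested mutation.
Step by step:
`a = [[2, 7], [5, 8], [1, 2]]` → a = [[2, 7], [5, 8], [1, 2]]
`b = a[:]` → b = [[2, 7], [5, 8], [1, 2]]
`c = a[1:]` → c = [[5, 8], [1, 2]]
`a[0].append(798)` → a = [[2, 7, 798], [5, 8], [1, 2]]; b = [[2, 7, 798], [5, 8], [1, 2]]
`a.append([1, 3])` → a = [[2, 7, 798], [5, 8], [1, 2], [1, 3]]
`print(b[0])` → prints [2, 7, 798]
`print(len(b))` → prints 3
`print(c[0])` → prints [5, 8]

Answer:
[2, 7, 798]
3
[5, 8]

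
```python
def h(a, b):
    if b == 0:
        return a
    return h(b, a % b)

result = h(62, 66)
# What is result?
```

h(62, 66) -> h(66, 62) -> h(62, 4) -> h(4, 2) -> h(2, 0) -> 2

Answer: 2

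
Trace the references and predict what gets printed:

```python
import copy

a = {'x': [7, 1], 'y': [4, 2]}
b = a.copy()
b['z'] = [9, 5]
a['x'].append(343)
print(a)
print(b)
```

Key concept: shallow copy of dict with mutable values.
Step by step:
`a = {'x': [7, 1], 'y': [4, 2]}` → a = {'x': [7, 1], 'y': [4, 2]}
`b = a.copy()` → b = {'x': [7, 1], 'y': [4, 2]}
`b['z'] = [9, 5]` → b = {'x': [7, 1], 'y': [4, 2], 'z': [9, 5]}
`a['x'].append(343)` → a = {'x': [7, 1, 343], 'y': [4, 2]}; b = {'x': [7, 1, 343], 'y': [4, 2], 'z': [9, 5]}
`print(a)` → prints {'x': [7, 1, 343], 'y': [4, 2]}
`print(b)` → prints {'x': [7, 1, 343], 'y': [4, 2], 'z': [9, 5]}

Answer:
{'x': [7, 1, 343], 'y': [4, 2]}
{'x': [7, 1, 343], 'y': [4, 2], 'z': [9, 5]}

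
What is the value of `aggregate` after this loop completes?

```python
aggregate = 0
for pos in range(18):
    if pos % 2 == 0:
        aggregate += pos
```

Sum of even numbers 0 to 17
`aggregate` takes the values: 0 → 2 → 6 → 12 → 20 → 30 → 42 → 56 → 72

Answer: 72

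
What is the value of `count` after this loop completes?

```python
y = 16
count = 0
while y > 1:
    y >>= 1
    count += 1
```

Count right shifts until 1
`count` takes the values: 0 → 1 → 2 → 3 → 4

Answer: 4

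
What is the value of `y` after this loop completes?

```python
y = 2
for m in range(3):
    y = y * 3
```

Multiply by 3, 3 times: 2 * 3^3 = 54
`y` takes the values: 2 → 6 → 18 → 54

Answer: 54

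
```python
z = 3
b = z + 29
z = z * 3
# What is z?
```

Trace:
`z = 3` → z = 3
`b = z + 29` → b = 32
`z = z * 3` → z = 9
So z = 9

Answer: 9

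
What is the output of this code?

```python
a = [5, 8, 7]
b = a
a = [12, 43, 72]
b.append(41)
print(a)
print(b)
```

Key concept: rebinding vs mutation: a is rebound to a new list, b still points at the original.
Step by step:
`a = [5, 8, 7]` → a = [5, 8, 7]
`b = a` → b = [5, 8, 7] (same object as a)
`a = [12, 43, 72]` → a = [12, 43, 72]
`b.append(41)` → b = [5, 8, 7, 41]
`print(a)` → prints [12, 43, 72]
`print(b)` → prints [5, 8, 7, 41]

Answer:
[12, 43, 72]
[5, 8, 7, 41]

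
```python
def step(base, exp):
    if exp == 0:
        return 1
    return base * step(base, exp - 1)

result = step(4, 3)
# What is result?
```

step(4, 3) = 4 * 4 * 4 = 64

Answer: 64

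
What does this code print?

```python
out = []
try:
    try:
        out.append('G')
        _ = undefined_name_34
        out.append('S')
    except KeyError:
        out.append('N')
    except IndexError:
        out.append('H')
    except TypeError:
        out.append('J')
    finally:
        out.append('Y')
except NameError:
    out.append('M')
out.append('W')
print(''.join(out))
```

Execution trace: 'G' (try body) → 'Y' (finally) → 'M' (outer except NameError) → 'W' (after the try/except). Output: GYMW

Answer: GYMW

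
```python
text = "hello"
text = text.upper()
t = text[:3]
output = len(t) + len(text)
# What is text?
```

Trace:
`text = "hello"` → text = 'hello'
`text = text.upper()` → text = 'HELLO'
`t = text[:3]` → t = 'HEL'
`output = len(t) + len(text)` → output = 8
So text = 'HELLO'

Answer: 'HELLO'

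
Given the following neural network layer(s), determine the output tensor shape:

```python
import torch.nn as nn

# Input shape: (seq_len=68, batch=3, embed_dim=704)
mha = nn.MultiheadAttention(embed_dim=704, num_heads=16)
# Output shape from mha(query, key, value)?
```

Input: (68, 3, 704) -> Output: (68, 3, 704)

Answer: (68, 3, 704)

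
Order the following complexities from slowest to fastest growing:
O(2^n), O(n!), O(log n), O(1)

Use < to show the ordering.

Ordered by growth rate: O(1) < O(log n) < O(2^n) < O(n!)

Answer: O(1) < O(log n) < O(2^n) < O(n!)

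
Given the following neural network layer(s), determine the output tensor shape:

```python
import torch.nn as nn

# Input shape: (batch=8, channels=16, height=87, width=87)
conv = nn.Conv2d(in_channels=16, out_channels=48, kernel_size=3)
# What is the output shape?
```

Input: (8, 16, 87, 87) -> Output: (8, 48, 85, 85)

Answer: (8, 48, 85, 85)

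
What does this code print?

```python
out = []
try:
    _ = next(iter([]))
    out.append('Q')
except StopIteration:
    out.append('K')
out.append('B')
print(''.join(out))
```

Execution trace: 'K' (except StopIteration) → 'B' (after the try/except). Output: KB

Answer: KB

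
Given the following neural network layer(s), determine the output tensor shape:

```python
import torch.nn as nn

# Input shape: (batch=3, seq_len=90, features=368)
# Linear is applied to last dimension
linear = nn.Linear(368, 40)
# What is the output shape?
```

Input: (3, 90, 368) -> Output: (3, 90, 40)

Answer: (3, 90, 40)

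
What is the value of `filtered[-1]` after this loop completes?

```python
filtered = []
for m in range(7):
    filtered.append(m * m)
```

Last element of squares 0 to 6
`filtered` takes the values: [] → [0] → [0, 1] → [0, 1, 4] → [0, 1, 4, 9] → [0, 1, 4, 9, 16] → [0, 1, 4, 9, 16, 25] → [0, 1, 4, 9, 16, 25, 36]
So `filtered[-1]` = 36

Answer: 36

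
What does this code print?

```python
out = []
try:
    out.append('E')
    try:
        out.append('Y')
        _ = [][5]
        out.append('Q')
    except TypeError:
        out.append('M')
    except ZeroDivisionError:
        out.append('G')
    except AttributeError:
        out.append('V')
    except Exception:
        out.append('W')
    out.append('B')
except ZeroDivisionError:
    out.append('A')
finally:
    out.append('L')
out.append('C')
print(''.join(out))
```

Execution trace: 'E' (try body) → 'Y' (inner try body) → 'W' (inner except Exception) → 'B' (try body, no exception) → 'L' (finally) → 'C' (after the try/except). Output: EYWBLC

Answer: EYWBLC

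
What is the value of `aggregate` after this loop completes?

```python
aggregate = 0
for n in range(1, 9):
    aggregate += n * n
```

Sum of squares 1² to 8² = 204
`aggregate` takes the values: 0 → 1 → 5 → 14 → 30 → 55 → 91 → 140 → 204

Answer: 204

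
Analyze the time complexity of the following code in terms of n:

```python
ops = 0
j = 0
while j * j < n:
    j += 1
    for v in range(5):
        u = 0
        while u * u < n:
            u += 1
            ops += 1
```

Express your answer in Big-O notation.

Each loop level contributes: √n × 1 × √n. Multiplying the contributions gives O(n).

Answer: O(n)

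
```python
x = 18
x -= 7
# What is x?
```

Trace:
`x = 18` → x = 18
`x -= 7` → x = 11
So x = 11

Answer: 11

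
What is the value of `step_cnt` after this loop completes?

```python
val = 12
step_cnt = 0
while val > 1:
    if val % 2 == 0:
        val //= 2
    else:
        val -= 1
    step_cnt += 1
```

Steps to reduce 12 to 1
`step_cnt` takes the values: 0 → 1 → 2 → 3 → 4

Answer: 4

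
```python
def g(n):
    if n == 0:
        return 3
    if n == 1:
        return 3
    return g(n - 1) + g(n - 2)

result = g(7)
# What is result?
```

Build up from base cases: g(0)=3, g(1)=3, g(2)=6, g(3)=9, g(4)=15, g(5)=24, g(6)=39, ..., g(7)=63

Answer: 63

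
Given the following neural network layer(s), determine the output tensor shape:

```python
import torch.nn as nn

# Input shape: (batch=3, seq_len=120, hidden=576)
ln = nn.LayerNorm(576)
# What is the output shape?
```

Input: (3, 120, 576) -> Output: (3, 120, 576)

Answer: (3, 120, 576)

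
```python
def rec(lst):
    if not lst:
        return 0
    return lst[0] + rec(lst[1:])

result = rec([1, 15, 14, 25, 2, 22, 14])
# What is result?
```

1 + 15 + 14 + 25 + 2 + 22 + 14 + 0 = 93

Answer: 93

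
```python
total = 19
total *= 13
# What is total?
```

Trace:
`total = 19` → total = 19
`total *= 13` → total = 247
So total = 247

Answer: 247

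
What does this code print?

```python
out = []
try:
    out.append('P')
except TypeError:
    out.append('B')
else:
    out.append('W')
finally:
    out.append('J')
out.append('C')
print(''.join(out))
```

Execution trace: 'P' (try body, no exception) → 'W' (else) → 'J' (finally) → 'C' (after the try/except). Output: PWJC

Answer: PWJC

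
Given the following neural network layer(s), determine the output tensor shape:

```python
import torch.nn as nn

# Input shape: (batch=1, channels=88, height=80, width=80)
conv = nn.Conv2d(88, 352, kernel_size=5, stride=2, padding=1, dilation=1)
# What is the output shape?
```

Input: (1, 88, 80, 80) -> Output: (1, 352, 39, 39)

Answer: (1, 352, 39, 39)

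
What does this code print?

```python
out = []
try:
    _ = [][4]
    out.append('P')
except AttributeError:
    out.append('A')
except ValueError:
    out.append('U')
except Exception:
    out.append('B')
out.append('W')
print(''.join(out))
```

Execution trace: 'B' (except Exception) → 'W' (after the try/except). Output: BW

Answer: BW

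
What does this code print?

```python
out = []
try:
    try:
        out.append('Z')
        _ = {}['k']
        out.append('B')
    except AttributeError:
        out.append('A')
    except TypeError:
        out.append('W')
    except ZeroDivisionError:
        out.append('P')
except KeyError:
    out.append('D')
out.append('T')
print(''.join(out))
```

Execution trace: 'Z' (try body) → 'D' (outer except KeyError) → 'T' (after the try/except). Output: ZDT

Answer: ZDT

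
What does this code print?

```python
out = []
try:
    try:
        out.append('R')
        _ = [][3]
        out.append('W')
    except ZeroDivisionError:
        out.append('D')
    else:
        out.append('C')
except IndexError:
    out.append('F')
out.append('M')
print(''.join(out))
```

Execution trace: 'R' (try body) → 'F' (outer except IndexError) → 'M' (after the try/except). Output: RFM

Answer: RFM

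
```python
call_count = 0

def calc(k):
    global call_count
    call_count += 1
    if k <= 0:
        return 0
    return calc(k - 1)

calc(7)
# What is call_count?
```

Linear recursion stepping by 1: 8 calls from k=7 down to ≤0.

Answer: 8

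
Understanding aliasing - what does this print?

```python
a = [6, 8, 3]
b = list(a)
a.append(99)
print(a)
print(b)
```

Key concept: list() constructor creates copy.
Step by step:
`a = [6, 8, 3]` → a = [6, 8, 3]
`b = list(a)` → b = [6, 8, 3]
`a.append(99)` → a = [6, 8, 3, 99]
`print(a)` → prints [6, 8, 3, 99]
`print(b)` → prints [6, 8, 3]

Answer:
[6, 8, 3, 99]
[6, 8, 3]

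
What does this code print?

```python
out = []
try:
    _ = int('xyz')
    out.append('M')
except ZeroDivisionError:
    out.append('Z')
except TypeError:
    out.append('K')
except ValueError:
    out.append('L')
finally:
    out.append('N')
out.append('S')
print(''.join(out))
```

Execution trace: 'L' (except ValueError) → 'N' (finally) → 'S' (after the try/except). Output: LNS

Answer: LNS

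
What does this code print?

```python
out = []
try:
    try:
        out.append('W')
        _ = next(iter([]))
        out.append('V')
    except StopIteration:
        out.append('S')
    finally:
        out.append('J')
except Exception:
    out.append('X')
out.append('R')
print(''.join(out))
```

Execution trace: 'W' (inner try body) → 'S' (inner except StopIteration) → 'J' (inner finally) → 'R' (after the try/except). Output: WSJR

Answer: WSJR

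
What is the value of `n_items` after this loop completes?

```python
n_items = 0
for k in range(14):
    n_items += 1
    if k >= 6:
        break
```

Loop breaks when k reaches 6, n_items is 7
`n_items` takes the values: 0 → 1 → 2 → 3 → 4 → 5 → 6 → 7

Answer: 7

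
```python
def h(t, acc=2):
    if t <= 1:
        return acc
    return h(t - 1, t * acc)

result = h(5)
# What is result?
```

Accumulator trace (n, acc): (5, 2) -> (4, 10) -> (3, 40) -> (2, 120) -> (1, 240) -> return 240

Answer: 240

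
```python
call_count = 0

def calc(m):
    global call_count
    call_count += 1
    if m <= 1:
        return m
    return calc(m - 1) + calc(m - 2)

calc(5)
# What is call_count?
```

Calls(m) = 1 + Calls(m-1) + Calls(m-2); Calls(0)=Calls(1)=1. For m=5 this gives 15.

Answer: 15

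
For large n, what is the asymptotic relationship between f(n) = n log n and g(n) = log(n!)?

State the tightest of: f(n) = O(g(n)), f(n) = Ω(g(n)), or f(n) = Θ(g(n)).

n log n vs log(n!): f(n) = Θ(g(n)) — they are asymptotically equivalent (Stirling's approximation).

Answer: f(n) = Θ(g(n)) — they are asymptotically equivalent (Stirling's approximation).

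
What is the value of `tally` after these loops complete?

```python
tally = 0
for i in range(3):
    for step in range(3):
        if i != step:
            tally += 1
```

3² - 3 (exclude diagonal)
`tally` takes the values: 0 → 1 → 2 → 3 → 4 → 5 → 6

Answer: 6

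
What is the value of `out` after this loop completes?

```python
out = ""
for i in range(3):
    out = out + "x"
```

Repeat 'x' 3 times
`out` takes the values: "" → "x" → "xx" → "xxx"

Answer: "xxx"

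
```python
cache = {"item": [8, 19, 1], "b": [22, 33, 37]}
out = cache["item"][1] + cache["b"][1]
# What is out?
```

Trace:
`cache = {"item": [8, 19, 1], "b": [22, 33, 37]}` → cache = {'item': [8, 19, 1], 'b': [22, 33, 37]}
`out = cache["item"][1] + cache["b"][1]` → out = 52
So out = 52

Answer: 52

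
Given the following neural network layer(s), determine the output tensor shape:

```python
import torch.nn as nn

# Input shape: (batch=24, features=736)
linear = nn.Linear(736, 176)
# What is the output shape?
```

Input: (24, 736) -> Output: (24, 176)

Answer: (24, 176)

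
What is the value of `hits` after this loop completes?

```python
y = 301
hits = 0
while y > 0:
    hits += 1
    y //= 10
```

Count digits by repeated division by 10
`hits` takes the values: 0 → 1 → 2 → 3

Answer: 3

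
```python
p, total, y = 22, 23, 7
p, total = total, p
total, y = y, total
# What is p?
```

Trace:
`p, total, y = 22, 23, 7` → p = 22; total = 23; y = 7
`p, total = total, p` → p = 23; total = 22
`total, y = y, total` → total = 7; y = 22
So p = 23

Answer: 23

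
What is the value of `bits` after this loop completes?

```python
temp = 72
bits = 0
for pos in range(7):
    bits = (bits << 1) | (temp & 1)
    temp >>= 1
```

Reverse lowest 7 bits of 72
`bits` takes the values: 0 → 1 → 2 → 4 → 9

Answer: 9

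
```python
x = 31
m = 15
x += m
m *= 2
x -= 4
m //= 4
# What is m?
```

Trace:
`x = 31` → x = 31
`m = 15` → m = 15
`x += m` → x = 46
`m *= 2` → m = 30
`x -= 4` → x = 42
`m //= 4` → m = 7
So m = 7

Answer: 7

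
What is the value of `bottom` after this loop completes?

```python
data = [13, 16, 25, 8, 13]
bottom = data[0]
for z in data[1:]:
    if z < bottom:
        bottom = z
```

Minimum of [13, 16, 25, 8, 13]
`bottom` takes the values: 13 → 8

Answer: 8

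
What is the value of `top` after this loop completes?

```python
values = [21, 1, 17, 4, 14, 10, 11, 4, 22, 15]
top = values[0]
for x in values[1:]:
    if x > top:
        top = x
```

Maximum of [21, 1, 17, 4, 14, 10, 11, 4, 22, 15]
`top` takes the values: 21 → 22

Answer: 22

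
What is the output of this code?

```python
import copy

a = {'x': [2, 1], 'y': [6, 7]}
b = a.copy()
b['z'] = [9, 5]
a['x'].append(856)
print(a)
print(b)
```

Key concept: shallow copy of dict with mutable values.
Step by step:
`a = {'x': [2, 1], 'y': [6, 7]}` → a = {'x': [2, 1], 'y': [6, 7]}
`b = a.copy()` → b = {'x': [2, 1], 'y': [6, 7]}
`b['z'] = [9, 5]` → b = {'x': [2, 1], 'y': [6, 7], 'z': [9, 5]}
`a['x'].append(856)` → a = {'x': [2, 1, 856], 'y': [6, 7]}; b = {'x': [2, 1, 856], 'y': [6, 7], 'z': [9, 5]}
`print(a)` → prints {'x': [2, 1, 856], 'y': [6, 7]}
`print(b)` → prints {'x': [2, 1, 856], 'y': [6, 7], 'z': [9, 5]}

Answer:
{'x': [2, 1, 856], 'y': [6, 7]}
{'x': [2, 1, 856], 'y': [6, 7], 'z': [9, 5]}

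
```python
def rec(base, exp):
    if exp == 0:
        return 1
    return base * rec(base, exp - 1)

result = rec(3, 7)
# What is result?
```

rec(3, 7) = 3 * 3 * 3 * 3 * 3 * 3 * 3 = 2187

Answer: 2187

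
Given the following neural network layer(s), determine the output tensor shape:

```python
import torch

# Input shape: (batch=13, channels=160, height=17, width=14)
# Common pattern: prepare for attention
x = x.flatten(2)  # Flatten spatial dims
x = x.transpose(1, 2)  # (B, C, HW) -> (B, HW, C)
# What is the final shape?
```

Input: (13, 160, 17, 14) -> after flatten(2): (13, 160, 238) -> Output: (13, 238, 160)

Answer: (13, 238, 160)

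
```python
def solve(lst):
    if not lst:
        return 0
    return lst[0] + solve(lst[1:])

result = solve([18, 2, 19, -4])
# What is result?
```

18 + 2 + 19 + (-4) + 0 = 35

Answer: 35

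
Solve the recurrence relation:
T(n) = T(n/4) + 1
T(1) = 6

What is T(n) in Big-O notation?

Each step divides n by 4 and adds 1. After log_4(n) steps we reach T(1)=6. So T(n) = 1·log_4(n) + 6 = O(log n).

Answer: O(log n)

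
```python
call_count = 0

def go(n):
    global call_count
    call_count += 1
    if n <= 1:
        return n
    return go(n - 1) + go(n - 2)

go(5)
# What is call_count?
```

Calls(n) = 1 + Calls(n-1) + Calls(n-2); Calls(0)=Calls(1)=1. For n=5 this gives 15.

Answer: 15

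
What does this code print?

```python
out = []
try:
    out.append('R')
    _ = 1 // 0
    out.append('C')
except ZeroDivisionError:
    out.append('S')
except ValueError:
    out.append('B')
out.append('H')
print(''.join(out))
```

Execution trace: 'R' (try body) → 'S' (except ZeroDivisionError) → 'H' (after the try/except). Output: RSH

Answer: RSH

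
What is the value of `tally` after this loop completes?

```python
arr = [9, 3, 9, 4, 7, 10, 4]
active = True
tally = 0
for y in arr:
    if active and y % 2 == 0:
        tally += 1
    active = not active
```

Count even values at even positions
`tally` takes the values: 0 → 1

Answer: 1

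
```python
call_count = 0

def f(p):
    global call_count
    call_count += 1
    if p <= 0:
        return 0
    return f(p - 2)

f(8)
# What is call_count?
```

Linear recursion stepping by 2: 5 calls from p=8 down to ≤0.

Answer: 5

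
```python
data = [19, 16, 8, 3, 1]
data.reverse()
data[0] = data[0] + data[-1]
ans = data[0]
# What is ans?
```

Trace:
`data = [19, 16, 8, 3, 1]` → data = [19, 16, 8, 3, 1]
`data.reverse()` → data = [1, 3, 8, 16, 19]
`data[0] = data[0] + data[-1]` → data = [20, 3, 8, 16, 19]
`ans = data[0]` → ans = 20
So ans = 20

Answer: 20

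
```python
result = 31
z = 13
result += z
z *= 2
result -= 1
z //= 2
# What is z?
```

Trace:
`result = 31` → result = 31
`z = 13` → z = 13
`result += z` → result = 44
`z *= 2` → z = 26
`result -= 1` → result = 43
`z //= 2` → z = 13
So z = 13

Answer: 13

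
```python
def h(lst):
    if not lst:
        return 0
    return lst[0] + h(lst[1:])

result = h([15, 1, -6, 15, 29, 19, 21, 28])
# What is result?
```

15 + 1 + (-6) + 15 + 29 + 19 + 21 + 28 + 0 = 122

Answer: 122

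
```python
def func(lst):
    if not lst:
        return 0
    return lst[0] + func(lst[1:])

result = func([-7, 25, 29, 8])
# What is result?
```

(-7) + 25 + 29 + 8 + 0 = 55

Answer: 55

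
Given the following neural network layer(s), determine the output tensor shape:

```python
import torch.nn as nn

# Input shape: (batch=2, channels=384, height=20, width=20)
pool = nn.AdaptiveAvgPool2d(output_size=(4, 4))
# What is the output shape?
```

Input: (2, 384, 20, 20) -> Output: (2, 384, 4, 4)

Answer: (2, 384, 4, 4)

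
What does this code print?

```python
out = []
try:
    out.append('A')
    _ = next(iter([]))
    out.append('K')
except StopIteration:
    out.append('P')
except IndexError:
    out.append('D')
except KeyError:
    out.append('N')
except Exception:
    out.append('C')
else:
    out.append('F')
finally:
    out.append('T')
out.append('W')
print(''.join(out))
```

Execution trace: 'A' (try body) → 'P' (except StopIteration) → 'T' (finally) → 'W' (after the try/except). Output: APTW

Answer: APTW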